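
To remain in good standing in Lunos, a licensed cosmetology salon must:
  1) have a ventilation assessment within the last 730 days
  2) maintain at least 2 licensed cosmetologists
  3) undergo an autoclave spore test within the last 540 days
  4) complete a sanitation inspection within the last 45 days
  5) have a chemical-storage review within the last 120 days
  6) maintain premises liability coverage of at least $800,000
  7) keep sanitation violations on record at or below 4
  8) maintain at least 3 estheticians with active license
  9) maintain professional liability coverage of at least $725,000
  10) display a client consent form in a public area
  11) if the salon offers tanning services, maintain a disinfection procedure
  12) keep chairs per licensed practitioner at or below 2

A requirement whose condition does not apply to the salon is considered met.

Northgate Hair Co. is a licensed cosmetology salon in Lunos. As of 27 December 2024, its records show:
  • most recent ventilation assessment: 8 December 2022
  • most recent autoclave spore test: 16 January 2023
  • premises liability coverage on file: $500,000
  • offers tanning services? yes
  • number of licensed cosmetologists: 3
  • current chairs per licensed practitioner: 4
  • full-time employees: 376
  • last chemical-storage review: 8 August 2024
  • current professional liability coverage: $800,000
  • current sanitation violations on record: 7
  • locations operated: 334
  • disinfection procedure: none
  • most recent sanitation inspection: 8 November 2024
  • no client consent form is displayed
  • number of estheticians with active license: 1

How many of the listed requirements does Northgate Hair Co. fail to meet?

10

1. ventilation assessment 750 days ago vs limit 730 → not met
2. licensed cosmetologists 3 ≥ 2 → met
3. autoclave spore test 711 days ago vs limit 540 → not met
4. sanitation inspection 49 days ago vs limit 45 → not met
5. chemical-storage review 141 days ago vs limit 120 → not met
6. premises liability coverage $500,000 < $800,000 → not met
7. sanitation violations on record 7 > 4 → not met
8. estheticians with active license 1 < 3 → not met
9. professional liability coverage $800,000 ≥ $725,000 → met
10. client consent form absent → not met
11. condition 'offers tanning services' holds; disinfection procedure absent → not met
12. chairs per licensed practitioner 4 > 2 → not met
Not met: 10 of 12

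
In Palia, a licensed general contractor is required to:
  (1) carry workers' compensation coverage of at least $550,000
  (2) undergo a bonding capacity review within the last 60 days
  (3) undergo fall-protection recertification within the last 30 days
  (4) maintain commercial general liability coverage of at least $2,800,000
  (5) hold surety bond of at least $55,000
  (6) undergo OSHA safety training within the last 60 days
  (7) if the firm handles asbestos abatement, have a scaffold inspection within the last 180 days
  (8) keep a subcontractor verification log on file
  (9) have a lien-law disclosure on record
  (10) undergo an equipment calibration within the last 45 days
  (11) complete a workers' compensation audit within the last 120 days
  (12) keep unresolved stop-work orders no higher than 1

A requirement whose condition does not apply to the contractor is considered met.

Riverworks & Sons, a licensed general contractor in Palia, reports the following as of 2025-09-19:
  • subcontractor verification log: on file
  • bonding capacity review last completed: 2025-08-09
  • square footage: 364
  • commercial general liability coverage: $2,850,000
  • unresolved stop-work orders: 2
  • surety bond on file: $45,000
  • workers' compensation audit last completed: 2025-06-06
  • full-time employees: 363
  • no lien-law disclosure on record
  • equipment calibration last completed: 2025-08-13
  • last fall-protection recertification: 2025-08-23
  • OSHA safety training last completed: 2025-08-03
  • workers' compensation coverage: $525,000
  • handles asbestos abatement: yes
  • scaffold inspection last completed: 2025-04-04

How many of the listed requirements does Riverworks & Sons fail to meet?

1. workers' compensation coverage $525,000 < $550,000 → not met
2. bonding capacity review 41 days ago vs limit 60 → met
3. fall-protection recertification 27 days ago vs limit 30 → met
4. commercial general liability coverage $2,850,000 ≥ $2,800,000 → met
5. surety bond $45,000 < $55,000 → not met
6. OSHA safety training 47 days ago vs limit 60 → met
7. condition 'handles asbestos abatement' holds; scaffold inspection 168 days ago vs limit 180 → met
8. subcontractor verification log present → met
9. lien-law disclosure absent → not met
10. equipment calibration 37 days ago vs limit 45 → met
11. workers' compensation audit 105 days ago vs limit 120 → met
12. unresolved stop-work orders 2 > 1 → not met
Not met: 4 of 12

4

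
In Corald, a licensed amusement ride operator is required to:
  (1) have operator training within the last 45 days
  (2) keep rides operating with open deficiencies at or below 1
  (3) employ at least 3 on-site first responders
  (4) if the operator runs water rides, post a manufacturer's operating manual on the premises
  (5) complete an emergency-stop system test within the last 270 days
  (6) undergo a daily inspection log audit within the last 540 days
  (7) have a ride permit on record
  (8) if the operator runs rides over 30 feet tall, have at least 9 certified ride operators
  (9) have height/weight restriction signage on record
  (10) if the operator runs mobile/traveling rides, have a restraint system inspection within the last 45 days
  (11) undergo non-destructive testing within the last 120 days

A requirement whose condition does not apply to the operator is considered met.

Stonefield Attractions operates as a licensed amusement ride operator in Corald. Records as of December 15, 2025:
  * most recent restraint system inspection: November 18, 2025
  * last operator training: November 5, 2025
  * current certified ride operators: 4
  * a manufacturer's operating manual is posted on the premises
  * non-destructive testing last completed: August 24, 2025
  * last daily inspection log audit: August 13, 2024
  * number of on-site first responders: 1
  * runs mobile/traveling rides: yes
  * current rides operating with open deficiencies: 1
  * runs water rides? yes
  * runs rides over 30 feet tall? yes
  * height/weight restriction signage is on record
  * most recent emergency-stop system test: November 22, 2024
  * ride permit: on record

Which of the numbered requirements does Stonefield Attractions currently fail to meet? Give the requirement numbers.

1. operator training 40 days ago vs limit 45 → met
2. rides operating with open deficiencies 1 ≤ 1 → met
3. on-site first responders 1 < 3 → not met
4. condition 'runs water rides' holds; manufacturer's operating manual present → met
5. emergency-stop system test 388 days ago vs limit 270 → not met
6. daily inspection log audit 489 days ago vs limit 540 → met
7. ride permit present → met
8. condition 'runs rides over 30 feet tall' holds; certified ride operators 4 < 9 → not met
9. height/weight restriction signage present → met
10. condition 'runs mobile/traveling rides' holds; restraint system inspection 27 days ago vs limit 45 → met
11. non-destructive testing 113 days ago vs limit 120 → met
Not met: 3, 5, 8

3, 5, 8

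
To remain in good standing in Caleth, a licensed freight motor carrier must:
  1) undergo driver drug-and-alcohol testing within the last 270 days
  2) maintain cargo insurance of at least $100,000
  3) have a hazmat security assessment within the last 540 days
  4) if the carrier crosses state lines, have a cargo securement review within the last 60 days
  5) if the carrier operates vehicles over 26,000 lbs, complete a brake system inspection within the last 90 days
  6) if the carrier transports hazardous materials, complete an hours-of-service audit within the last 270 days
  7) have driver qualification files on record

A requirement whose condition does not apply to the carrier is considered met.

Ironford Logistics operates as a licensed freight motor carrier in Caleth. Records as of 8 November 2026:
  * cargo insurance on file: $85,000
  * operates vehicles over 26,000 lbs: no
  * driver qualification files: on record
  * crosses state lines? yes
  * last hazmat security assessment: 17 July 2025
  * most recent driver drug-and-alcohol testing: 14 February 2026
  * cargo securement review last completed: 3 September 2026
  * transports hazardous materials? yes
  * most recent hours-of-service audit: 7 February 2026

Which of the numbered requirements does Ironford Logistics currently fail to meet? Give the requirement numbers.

1. driver drug-and-alcohol testing 267 days ago vs limit 270 → met
2. cargo insurance $85,000 < $100,000 → not met
3. hazmat security assessment 479 days ago vs limit 540 → met
4. condition 'crosses state lines' holds; cargo securement review 66 days ago vs limit 60 → not met
5. condition 'operates vehicles over 26,000 lbs' does not hold → requirement n/a → met
6. condition 'transports hazardous materials' holds; hours-of-service audit 274 days ago vs limit 270 → not met
7. driver qualification files present → met
Not met: 2, 4, 6

2, 4, 6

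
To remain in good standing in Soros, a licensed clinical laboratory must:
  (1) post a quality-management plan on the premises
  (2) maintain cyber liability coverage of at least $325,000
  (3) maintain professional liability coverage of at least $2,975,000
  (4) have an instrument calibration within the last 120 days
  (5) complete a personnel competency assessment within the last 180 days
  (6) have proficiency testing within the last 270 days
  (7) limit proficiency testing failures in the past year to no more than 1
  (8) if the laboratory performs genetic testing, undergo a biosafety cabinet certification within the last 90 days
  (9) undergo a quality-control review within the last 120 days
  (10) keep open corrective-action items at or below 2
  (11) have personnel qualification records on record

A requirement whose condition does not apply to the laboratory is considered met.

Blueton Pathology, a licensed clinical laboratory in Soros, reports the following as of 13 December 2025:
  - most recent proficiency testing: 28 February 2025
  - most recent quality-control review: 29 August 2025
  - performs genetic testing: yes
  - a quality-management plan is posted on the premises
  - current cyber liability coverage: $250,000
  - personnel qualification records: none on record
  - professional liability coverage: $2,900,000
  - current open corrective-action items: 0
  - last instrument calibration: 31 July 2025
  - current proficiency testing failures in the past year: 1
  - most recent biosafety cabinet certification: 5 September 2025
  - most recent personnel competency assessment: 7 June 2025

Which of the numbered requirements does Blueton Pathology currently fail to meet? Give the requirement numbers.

2, 3, 4, 5, 6, 8, 11

1. quality-management plan present → met
2. cyber liability coverage $250,000 < $325,000 → not met
3. professional liability coverage $2,900,000 < $2,975,000 → not met
4. instrument calibration 135 days ago vs limit 120 → not met
5. personnel competency assessment 189 days ago vs limit 180 → not met
6. proficiency testing 288 days ago vs limit 270 → not met
7. proficiency testing failures in the past year 1 ≤ 1 → met
8. condition 'performs genetic testing' holds; biosafety cabinet certification 99 days ago vs limit 90 → not met
9. quality-control review 106 days ago vs limit 120 → met
10. open corrective-action items 0 ≤ 2 → met
11. personnel qualification records absent → not met
Not met: 2, 3, 4, 5, 6, 8, 11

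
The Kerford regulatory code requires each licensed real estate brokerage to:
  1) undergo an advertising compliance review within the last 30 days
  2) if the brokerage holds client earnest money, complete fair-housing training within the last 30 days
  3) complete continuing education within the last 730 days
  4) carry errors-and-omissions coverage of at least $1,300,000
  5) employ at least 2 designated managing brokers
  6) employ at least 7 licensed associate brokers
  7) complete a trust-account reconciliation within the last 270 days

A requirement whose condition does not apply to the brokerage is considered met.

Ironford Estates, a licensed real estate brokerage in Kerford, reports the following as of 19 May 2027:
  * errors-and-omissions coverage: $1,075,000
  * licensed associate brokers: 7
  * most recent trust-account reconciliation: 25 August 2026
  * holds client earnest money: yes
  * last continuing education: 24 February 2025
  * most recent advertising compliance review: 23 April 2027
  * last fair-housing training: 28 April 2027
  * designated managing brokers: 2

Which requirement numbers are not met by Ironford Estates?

3, 4

1. advertising compliance review 26 days ago vs limit 30 → met
2. condition 'holds client earnest money' holds; fair-housing training 21 days ago vs limit 30 → met
3. continuing education 814 days ago vs limit 730 → not met
4. errors-and-omissions coverage $1,075,000 < $1,300,000 → not met
5. designated managing brokers 2 ≥ 2 → met
6. licensed associate brokers 7 ≥ 7 → met
7. trust-account reconciliation 267 days ago vs limit 270 → met
Not met: 3, 4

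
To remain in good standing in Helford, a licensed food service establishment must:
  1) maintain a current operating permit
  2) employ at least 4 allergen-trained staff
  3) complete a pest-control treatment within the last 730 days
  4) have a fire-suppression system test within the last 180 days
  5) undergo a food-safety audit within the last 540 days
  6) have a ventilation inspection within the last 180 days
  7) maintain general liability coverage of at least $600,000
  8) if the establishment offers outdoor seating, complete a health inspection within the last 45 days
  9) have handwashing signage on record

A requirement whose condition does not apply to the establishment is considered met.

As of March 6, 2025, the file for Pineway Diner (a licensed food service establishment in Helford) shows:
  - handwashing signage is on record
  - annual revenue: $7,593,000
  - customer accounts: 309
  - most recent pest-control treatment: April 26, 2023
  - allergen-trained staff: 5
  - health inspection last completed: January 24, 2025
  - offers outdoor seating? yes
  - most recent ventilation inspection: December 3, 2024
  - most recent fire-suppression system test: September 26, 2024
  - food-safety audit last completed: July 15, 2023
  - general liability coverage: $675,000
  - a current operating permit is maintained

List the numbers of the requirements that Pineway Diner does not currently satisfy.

5

1. current operating permit present → met
2. allergen-trained staff 5 ≥ 4 → met
3. pest-control treatment 680 days ago vs limit 730 → met
4. fire-suppression system test 161 days ago vs limit 180 → met
5. food-safety audit 600 days ago vs limit 540 → not met
6. ventilation inspection 93 days ago vs limit 180 → met
7. general liability coverage $675,000 ≥ $600,000 → met
8. condition 'offers outdoor seating' holds; health inspection 41 days ago vs limit 45 → met
9. handwashing signage present → met
Not met: 5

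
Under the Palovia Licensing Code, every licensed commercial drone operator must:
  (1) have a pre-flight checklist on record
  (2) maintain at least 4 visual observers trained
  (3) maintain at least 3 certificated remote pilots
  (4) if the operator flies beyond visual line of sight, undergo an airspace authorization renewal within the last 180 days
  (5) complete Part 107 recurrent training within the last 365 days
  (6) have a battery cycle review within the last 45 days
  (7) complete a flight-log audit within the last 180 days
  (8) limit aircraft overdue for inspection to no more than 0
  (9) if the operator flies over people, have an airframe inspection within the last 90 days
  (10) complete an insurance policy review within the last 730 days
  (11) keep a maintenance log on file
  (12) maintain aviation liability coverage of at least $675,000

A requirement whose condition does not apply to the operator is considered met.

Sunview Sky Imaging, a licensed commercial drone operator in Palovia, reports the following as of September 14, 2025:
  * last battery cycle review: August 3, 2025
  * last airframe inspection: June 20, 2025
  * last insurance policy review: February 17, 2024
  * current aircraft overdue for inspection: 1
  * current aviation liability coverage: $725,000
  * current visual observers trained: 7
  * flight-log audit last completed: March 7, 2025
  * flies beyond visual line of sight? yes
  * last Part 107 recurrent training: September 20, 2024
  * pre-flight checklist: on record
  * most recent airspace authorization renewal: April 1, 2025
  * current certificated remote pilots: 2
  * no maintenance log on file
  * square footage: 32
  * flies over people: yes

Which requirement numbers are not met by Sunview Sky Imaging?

1. pre-flight checklist present → met
2. visual observers trained 7 ≥ 4 → met
3. certificated remote pilots 2 < 3 → not met
4. condition 'flies beyond visual line of sight' holds; airspace authorization renewal 166 days ago vs limit 180 → met
5. Part 107 recurrent training 359 days ago vs limit 365 → met
6. battery cycle review 42 days ago vs limit 45 → met
7. flight-log audit 191 days ago vs limit 180 → not met
8. aircraft overdue for inspection 1 > 0 → not met
9. condition 'flies over people' holds; airframe inspection 86 days ago vs limit 90 → met
10. insurance policy review 575 days ago vs limit 730 → met
11. maintenance log absent → not met
12. aviation liability coverage $725,000 ≥ $675,000 → met
Not met: 3, 7, 8, 11

3, 7, 8, 11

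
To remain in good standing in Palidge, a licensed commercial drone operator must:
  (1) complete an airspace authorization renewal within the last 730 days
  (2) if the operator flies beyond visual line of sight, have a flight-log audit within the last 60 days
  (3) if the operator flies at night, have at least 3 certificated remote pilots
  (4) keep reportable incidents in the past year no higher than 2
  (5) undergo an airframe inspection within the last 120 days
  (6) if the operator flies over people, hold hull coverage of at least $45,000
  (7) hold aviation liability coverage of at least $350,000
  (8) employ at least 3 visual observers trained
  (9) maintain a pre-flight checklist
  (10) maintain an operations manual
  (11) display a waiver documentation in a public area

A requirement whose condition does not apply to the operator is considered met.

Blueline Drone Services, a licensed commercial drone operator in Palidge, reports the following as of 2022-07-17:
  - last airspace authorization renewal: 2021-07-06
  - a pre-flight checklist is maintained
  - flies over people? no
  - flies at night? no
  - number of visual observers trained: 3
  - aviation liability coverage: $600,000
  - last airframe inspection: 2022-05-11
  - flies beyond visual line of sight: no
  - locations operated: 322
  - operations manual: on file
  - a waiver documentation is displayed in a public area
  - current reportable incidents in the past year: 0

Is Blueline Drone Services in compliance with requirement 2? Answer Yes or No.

2. condition 'flies beyond visual line of sight' does not hold → requirement n/a → met

Yes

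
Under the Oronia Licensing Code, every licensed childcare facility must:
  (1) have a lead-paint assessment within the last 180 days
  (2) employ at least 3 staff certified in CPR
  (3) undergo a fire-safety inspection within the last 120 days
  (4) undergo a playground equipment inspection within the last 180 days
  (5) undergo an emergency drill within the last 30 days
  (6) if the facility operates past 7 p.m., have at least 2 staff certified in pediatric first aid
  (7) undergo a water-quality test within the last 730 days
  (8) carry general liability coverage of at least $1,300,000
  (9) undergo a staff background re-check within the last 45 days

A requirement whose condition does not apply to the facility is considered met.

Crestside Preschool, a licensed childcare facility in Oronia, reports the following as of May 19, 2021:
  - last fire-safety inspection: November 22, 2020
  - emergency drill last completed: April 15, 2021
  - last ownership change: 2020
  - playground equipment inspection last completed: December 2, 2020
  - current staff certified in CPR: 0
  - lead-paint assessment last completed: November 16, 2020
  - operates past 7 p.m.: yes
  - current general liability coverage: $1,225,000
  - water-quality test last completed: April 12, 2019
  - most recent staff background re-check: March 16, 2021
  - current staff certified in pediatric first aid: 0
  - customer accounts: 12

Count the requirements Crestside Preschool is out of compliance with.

1. lead-paint assessment 184 days ago vs limit 180 → not met
2. staff certified in CPR 0 < 3 → not met
3. fire-safety inspection 178 days ago vs limit 120 → not met
4. playground equipment inspection 168 days ago vs limit 180 → met
5. emergency drill 34 days ago vs limit 30 → not met
6. condition 'operates past 7 p.m.' holds; staff certified in pediatric first aid 0 < 2 → not met
7. water-quality test 768 days ago vs limit 730 → not met
8. general liability coverage $1,225,000 < $1,300,000 → not met
9. staff background re-check 64 days ago vs limit 45 → not met
Not met: 8 of 9

8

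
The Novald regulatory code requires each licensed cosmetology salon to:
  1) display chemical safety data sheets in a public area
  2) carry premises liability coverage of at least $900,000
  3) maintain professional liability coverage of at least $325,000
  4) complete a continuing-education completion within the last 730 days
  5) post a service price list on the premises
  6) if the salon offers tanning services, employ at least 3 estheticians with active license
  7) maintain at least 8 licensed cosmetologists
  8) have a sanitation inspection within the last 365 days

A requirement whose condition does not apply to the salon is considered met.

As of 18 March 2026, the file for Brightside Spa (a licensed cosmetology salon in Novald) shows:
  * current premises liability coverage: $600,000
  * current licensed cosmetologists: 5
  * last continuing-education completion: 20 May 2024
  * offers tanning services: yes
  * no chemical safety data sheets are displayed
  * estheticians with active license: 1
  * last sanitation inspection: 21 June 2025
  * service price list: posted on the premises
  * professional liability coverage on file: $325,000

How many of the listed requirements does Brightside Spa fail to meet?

4

1. chemical safety data sheets absent → not met
2. premises liability coverage $600,000 < $900,000 → not met
3. professional liability coverage $325,000 ≥ $325,000 → met
4. continuing-education completion 667 days ago vs limit 730 → met
5. service price list present → met
6. condition 'offers tanning services' holds; estheticians with active license 1 < 3 → not met
7. licensed cosmetologists 5 < 8 → not met
8. sanitation inspection 270 days ago vs limit 365 → met
Not met: 4 of 8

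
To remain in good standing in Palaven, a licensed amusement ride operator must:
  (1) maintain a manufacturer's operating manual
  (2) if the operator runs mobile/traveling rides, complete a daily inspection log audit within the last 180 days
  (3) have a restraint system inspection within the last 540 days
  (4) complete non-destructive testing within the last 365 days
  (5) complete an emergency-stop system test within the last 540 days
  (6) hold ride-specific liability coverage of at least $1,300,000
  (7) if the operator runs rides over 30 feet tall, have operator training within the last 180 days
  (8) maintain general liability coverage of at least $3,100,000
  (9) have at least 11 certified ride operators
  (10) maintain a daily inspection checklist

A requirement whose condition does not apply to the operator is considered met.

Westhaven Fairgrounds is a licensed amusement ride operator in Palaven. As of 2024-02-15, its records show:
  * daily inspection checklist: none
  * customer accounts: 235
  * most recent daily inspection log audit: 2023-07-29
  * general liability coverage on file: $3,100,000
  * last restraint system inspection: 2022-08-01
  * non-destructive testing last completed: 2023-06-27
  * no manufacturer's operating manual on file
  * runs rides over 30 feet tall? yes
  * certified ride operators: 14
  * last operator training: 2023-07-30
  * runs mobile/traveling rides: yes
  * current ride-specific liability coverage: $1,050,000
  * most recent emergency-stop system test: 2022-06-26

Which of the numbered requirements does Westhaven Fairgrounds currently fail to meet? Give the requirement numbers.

1. manufacturer's operating manual absent → not met
2. condition 'runs mobile/traveling rides' holds; daily inspection log audit 201 days ago vs limit 180 → not met
3. restraint system inspection 563 days ago vs limit 540 → not met
4. non-destructive testing 233 days ago vs limit 365 → met
5. emergency-stop system test 599 days ago vs limit 540 → not met
6. ride-specific liability coverage $1,050,000 < $1,300,000 → not met
7. condition 'runs rides over 30 feet tall' holds; operator training 200 days ago vs limit 180 → not met
8. general liability coverage $3,100,000 ≥ $3,100,000 → met
9. certified ride operators 14 ≥ 11 → met
10. daily inspection checklist absent → not met
Not met: 1, 2, 3, 5, 6, 7, 10

1, 2, 3, 5, 6, 7, 10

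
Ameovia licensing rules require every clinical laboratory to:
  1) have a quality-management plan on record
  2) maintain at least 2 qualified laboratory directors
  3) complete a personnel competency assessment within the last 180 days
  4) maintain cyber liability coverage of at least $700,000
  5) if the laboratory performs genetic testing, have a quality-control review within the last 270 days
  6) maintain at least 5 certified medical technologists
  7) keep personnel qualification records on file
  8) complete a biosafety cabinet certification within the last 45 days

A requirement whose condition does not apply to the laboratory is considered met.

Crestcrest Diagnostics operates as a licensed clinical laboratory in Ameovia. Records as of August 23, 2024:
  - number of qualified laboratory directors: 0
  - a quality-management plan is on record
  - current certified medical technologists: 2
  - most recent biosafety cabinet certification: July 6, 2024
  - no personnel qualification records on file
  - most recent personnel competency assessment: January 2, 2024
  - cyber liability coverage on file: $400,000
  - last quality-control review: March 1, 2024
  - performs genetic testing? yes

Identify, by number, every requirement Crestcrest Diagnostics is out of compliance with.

2, 3, 4, 6, 7, 8

1. quality-management plan present → met
2. qualified laboratory directors 0 < 2 → not met
3. personnel competency assessment 234 days ago vs limit 180 → not met
4. cyber liability coverage $400,000 < $700,000 → not met
5. condition 'performs genetic testing' holds; quality-control review 175 days ago vs limit 270 → met
6. certified medical technologists 2 < 5 → not met
7. personnel qualification records absent → not met
8. biosafety cabinet certification 48 days ago vs limit 45 → not met
Not met: 2, 3, 4, 6, 7, 8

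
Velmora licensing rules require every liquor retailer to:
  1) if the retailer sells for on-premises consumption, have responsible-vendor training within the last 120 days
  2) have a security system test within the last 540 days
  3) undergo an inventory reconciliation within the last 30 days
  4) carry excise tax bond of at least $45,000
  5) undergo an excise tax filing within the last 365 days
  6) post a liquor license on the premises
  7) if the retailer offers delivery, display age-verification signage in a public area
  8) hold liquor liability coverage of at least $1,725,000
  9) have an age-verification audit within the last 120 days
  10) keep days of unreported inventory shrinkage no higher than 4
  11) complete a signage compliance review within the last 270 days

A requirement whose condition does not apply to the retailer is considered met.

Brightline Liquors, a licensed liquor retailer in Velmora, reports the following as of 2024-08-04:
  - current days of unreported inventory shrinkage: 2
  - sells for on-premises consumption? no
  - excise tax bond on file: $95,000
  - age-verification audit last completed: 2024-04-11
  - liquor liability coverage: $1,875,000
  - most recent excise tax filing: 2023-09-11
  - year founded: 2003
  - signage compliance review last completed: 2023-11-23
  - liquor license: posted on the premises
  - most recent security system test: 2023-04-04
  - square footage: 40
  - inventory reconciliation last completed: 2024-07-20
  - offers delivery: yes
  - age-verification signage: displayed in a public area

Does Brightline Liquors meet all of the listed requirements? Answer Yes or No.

1. condition 'sells for on-premises consumption' does not hold → requirement n/a → met
2. security system test 488 days ago vs limit 540 → met
3. inventory reconciliation 15 days ago vs limit 30 → met
4. excise tax bond $95,000 ≥ $45,000 → met
5. excise tax filing 328 days ago vs limit 365 → met
6. liquor license present → met
7. condition 'offers delivery' holds; age-verification signage present → met
8. liquor liability coverage $1,875,000 ≥ $1,725,000 → met
9. age-verification audit 115 days ago vs limit 120 → met
10. days of unreported inventory shrinkage 2 ≤ 4 → met
11. signage compliance review 255 days ago vs limit 270 → met
All met.

Yes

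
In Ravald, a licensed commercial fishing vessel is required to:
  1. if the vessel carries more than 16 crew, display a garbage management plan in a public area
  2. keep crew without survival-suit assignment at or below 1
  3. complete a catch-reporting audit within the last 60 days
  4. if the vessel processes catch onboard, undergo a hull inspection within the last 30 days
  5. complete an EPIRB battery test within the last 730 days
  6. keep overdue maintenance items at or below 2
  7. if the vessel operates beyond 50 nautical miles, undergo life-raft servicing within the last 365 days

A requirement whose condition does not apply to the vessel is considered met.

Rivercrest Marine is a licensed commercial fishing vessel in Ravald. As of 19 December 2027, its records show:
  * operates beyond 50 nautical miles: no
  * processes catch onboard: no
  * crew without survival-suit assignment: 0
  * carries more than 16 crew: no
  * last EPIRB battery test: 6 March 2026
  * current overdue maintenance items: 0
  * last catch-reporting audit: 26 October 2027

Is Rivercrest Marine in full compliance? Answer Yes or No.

1. condition 'carries more than 16 crew' does not hold → requirement n/a → met
2. crew without survival-suit assignment 0 ≤ 1 → met
3. catch-reporting audit 54 days ago vs limit 60 → met
4. condition 'processes catch onboard' does not hold → requirement n/a → met
5. EPIRB battery test 653 days ago vs limit 730 → met
6. overdue maintenance items 0 ≤ 2 → met
7. condition 'operates beyond 50 nautical miles' does not hold → requirement n/a → met
All met.

Yes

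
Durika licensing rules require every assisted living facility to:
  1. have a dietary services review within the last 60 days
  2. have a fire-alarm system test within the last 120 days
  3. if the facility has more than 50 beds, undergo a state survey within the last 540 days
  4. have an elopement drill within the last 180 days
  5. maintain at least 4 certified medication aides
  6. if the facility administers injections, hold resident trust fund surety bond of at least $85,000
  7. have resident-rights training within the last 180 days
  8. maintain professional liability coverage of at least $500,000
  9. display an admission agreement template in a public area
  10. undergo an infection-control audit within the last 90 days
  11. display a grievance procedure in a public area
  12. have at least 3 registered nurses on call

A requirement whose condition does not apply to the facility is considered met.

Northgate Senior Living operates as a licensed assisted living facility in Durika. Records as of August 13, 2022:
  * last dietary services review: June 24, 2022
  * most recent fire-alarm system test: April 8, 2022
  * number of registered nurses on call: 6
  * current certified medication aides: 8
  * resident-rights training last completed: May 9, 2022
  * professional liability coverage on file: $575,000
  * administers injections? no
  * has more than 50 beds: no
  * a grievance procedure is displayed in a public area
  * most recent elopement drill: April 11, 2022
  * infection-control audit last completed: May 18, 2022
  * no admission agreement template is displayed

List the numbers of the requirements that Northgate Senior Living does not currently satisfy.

1. dietary services review 50 days ago vs limit 60 → met
2. fire-alarm system test 127 days ago vs limit 120 → not met
3. condition 'has more than 50 beds' does not hold → requirement n/a → met
4. elopement drill 124 days ago vs limit 180 → met
5. certified medication aides 8 ≥ 4 → met
6. condition 'administers injections' does not hold → requirement n/a → met
7. resident-rights training 96 days ago vs limit 180 → met
8. professional liability coverage $575,000 ≥ $500,000 → met
9. admission agreement template absent → not met
10. infection-control audit 87 days ago vs limit 90 → met
11. grievance procedure present → met
12. registered nurses on call 6 ≥ 3 → met
Not met: 2, 9

2, 9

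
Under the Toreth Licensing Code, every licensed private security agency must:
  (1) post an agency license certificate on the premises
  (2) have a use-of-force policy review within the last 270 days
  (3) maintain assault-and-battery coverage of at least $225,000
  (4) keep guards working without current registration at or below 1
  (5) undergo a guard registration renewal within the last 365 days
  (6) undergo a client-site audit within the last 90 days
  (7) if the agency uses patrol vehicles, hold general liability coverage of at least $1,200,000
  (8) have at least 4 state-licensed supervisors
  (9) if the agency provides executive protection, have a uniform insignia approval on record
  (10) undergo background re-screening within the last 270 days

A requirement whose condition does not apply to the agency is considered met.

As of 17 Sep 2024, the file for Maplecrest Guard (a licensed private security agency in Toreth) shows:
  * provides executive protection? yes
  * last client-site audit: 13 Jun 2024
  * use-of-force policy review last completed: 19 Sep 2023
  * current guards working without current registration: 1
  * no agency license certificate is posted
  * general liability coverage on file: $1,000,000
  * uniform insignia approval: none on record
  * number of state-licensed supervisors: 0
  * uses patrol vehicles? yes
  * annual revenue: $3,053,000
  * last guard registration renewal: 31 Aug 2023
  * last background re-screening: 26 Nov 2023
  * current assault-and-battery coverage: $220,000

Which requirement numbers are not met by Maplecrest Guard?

1, 2, 3, 5, 6, 7, 8, 9, 10

1. agency license certificate absent → not met
2. use-of-force policy review 364 days ago vs limit 270 → not met
3. assault-and-battery coverage $220,000 < $225,000 → not met
4. guards working without current registration 1 ≤ 1 → met
5. guard registration renewal 383 days ago vs limit 365 → not met
6. client-site audit 96 days ago vs limit 90 → not met
7. condition 'uses patrol vehicles' holds; general liability coverage $1,000,000 < $1,200,000 → not met
8. state-licensed supervisors 0 < 4 → not met
9. condition 'provides executive protection' holds; uniform insignia approval absent → not met
10. background re-screening 296 days ago vs limit 270 → not met
Not met: 1, 2, 3, 5, 6, 7, 8, 9, 10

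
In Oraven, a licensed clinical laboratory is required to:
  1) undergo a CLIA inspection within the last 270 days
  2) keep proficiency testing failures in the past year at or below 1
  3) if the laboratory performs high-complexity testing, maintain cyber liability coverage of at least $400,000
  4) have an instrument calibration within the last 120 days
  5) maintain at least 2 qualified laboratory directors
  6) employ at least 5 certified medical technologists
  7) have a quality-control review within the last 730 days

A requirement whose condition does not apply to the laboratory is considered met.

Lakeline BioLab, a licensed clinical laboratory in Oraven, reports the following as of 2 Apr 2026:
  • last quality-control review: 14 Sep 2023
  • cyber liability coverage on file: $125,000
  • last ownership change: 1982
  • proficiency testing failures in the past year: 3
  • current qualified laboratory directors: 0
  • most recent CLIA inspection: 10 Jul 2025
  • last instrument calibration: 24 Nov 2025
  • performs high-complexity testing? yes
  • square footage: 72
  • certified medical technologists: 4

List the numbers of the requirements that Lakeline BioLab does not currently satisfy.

2, 3, 4, 5, 6, 7

1. CLIA inspection 266 days ago vs limit 270 → met
2. proficiency testing failures in the past year 3 > 1 → not met
3. condition 'performs high-complexity testing' holds; cyber liability coverage $125,000 < $400,000 → not met
4. instrument calibration 129 days ago vs limit 120 → not met
5. qualified laboratory directors 0 < 2 → not met
6. certified medical technologists 4 < 5 → not met
7. quality-control review 931 days ago vs limit 730 → not met
Not met: 2, 3, 4, 5, 6, 7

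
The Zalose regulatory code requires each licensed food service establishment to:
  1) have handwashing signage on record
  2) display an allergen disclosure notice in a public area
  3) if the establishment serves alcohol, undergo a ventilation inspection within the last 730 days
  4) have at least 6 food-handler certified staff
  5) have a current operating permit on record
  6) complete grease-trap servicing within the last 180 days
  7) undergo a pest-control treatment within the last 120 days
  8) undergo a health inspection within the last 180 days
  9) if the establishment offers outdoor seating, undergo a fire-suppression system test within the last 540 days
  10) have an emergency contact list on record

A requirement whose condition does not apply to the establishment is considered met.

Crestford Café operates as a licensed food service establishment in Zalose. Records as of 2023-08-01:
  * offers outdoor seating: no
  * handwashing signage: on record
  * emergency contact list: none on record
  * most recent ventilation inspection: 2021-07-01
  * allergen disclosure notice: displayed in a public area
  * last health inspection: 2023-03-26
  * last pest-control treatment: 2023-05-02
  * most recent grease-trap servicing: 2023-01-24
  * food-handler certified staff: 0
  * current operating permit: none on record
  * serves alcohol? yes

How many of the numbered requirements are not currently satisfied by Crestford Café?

1. handwashing signage present → met
2. allergen disclosure notice present → met
3. condition 'serves alcohol' holds; ventilation inspection 761 days ago vs limit 730 → not met
4. food-handler certified staff 0 < 6 → not met
5. current operating permit absent → not met
6. grease-trap servicing 189 days ago vs limit 180 → not met
7. pest-control treatment 91 days ago vs limit 120 → met
8. health inspection 128 days ago vs limit 180 → met
9. condition 'offers outdoor seating' does not hold → requirement n/a → met
10. emergency contact list absent → not met
Not met: 5 of 10

5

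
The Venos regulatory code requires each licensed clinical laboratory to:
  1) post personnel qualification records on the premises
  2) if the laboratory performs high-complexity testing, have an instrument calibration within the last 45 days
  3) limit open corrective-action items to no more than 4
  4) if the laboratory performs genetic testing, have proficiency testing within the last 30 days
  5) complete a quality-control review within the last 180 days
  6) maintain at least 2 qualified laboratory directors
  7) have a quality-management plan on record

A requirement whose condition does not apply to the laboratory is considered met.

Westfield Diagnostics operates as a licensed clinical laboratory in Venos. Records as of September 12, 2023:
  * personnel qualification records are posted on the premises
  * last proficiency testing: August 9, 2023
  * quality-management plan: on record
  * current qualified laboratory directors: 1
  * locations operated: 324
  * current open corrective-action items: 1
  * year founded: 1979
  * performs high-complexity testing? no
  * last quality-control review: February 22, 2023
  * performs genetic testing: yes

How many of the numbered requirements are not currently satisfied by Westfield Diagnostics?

3

1. personnel qualification records present → met
2. condition 'performs high-complexity testing' does not hold → requirement n/a → met
3. open corrective-action items 1 ≤ 4 → met
4. condition 'performs genetic testing' holds; proficiency testing 34 days ago vs limit 30 → not met
5. quality-control review 202 days ago vs limit 180 → not met
6. qualified laboratory directors 1 < 2 → not met
7. quality-management plan present → met
Not met: 3 of 7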